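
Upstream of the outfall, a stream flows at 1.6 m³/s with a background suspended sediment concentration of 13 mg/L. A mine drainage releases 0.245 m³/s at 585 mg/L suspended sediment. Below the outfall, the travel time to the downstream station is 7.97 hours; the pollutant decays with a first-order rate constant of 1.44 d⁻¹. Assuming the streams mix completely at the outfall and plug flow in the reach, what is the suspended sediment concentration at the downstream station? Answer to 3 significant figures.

55.1 mg/L

Flow-weighted average: C = (1.600·13.00 + 0.2450·585.0) / 1.845 = 164.1/1.845 = 88.96 mg/L.
Applying C = C₀e^(−kt): 88.96 × 0.6199 = 55.14 mg/L.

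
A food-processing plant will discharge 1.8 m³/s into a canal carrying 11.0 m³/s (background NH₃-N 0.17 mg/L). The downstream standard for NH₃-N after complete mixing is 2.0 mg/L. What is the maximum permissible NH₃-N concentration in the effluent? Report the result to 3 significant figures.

At the limit, (Qr·Cr + Qe·Cₑ)/(Qr + Qe) = 2.0:
Cₑ = (12.80·2.0 − 11.00·0.1700) / 1.800 = 13.18 mg/L.

13.2 mg/L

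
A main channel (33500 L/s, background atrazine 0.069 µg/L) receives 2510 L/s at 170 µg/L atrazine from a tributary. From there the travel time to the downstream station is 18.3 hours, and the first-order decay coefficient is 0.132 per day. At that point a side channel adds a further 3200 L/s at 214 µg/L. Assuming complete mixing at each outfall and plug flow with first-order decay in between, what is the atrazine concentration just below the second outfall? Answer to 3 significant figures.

27.4 µg/L

Mixed concentration C = ΣQC/ΣQ = (33500·0.06900 + 2510·170.0) / 36010 = 429000/36010 = 11.91 µg/L; combined flow 36010 L/s.
Decay over the reach: 11.91·exp(−kt) = 11.91·0.9042 = 10.77 µg/L.
Second outfall: C = (36010·10.77 + 3200·214.0)/39210 = 27.36 µg/L.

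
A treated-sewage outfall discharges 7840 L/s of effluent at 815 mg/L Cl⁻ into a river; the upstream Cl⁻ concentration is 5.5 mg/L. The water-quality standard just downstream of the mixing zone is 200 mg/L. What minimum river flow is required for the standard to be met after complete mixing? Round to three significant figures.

24800 L/s

Set C_mix = 200: (Q·5.500 + 7840·815.0) / (Q + 7840) = 200
→ Q = 7840·(815.0 − 200)/(200 − 5.500) = 24790 L/s.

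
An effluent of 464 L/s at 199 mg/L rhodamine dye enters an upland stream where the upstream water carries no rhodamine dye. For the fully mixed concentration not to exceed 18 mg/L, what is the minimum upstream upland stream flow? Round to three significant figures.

4670 L/s

Set C_mix = 18: (Q·0 + 464.0·199.0) / (Q + 464.0) = 18
→ Q = 464.0·(199.0 − 18)/(18 − 0) = 4666 L/s.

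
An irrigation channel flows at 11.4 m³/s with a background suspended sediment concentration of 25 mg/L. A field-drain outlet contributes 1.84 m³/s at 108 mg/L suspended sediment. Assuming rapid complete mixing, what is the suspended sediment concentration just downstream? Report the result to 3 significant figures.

Conservation of mass: C = (11.40·25.00 + 1.840·108.0) / 13.24 = 483.7/13.24 = 36.53 mg/L.

36.5 mg/L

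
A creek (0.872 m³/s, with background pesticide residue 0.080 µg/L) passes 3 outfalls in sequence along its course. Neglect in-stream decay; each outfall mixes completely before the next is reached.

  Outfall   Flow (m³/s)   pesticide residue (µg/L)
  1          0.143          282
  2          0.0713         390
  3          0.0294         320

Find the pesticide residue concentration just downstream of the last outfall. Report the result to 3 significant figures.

69.6 µg/L

After outfall 1: Q = 0.8720 + 0.1430 = 1.015 m³/s; C = (0.8720·0.08000 + 0.1430·282.0)/1.015 = 39.80 µg/L.
After outfall 2: Q = 1.015 + 0.07130 = 1.086 m³/s; C = (1.015·39.80 + 0.07130·390.0)/1.086 = 62.78 µg/L.
After outfall 3: Q = 1.086 + 0.02940 = 1.116 m³/s; C = (1.086·62.78 + 0.02940·320.0)/1.116 = 69.56 µg/L.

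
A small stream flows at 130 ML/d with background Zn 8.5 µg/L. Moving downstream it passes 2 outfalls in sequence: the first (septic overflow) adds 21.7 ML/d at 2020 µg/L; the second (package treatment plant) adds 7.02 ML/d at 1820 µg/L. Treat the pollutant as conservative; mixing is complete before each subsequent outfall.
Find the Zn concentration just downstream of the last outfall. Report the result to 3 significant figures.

364 µg/L

After outfall 1: Q = 130.0 + 21.70 = 151.7 ML/d; C = (130.0·8.500 + 21.70·2020)/151.7 = 296.2 µg/L.
After outfall 2: Q = 151.7 + 7.020 = 158.7 ML/d; C = (151.7·296.2 + 7.020·1820)/158.7 = 363.6 µg/L.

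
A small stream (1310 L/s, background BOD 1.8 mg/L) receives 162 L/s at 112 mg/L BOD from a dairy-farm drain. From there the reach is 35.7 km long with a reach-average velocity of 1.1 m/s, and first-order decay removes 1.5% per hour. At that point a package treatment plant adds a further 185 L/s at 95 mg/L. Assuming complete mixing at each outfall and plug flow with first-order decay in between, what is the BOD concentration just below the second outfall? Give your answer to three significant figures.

21.4 mg/L

Flow-weighted average: C = (1310·1.800 + 162.0·112.0) / 1472 = 20500/1472 = 13.93 mg/L; combined flow 1472 L/s.
Travel time t = 35.7·1000 / 1.1 = 32450 s = 9.015 h.
1.5%/h lost → k = −ln(1 − 0.015) = 0.01511 h⁻¹.
After decay, C = 13.93 × e^(−kt) = 13.93 × 0.8726 = 12.15 mg/L.
At the second outfall, C = (1472·12.15 + 185.0·95.00) / (1472 + 185.0) = 21.40 mg/L.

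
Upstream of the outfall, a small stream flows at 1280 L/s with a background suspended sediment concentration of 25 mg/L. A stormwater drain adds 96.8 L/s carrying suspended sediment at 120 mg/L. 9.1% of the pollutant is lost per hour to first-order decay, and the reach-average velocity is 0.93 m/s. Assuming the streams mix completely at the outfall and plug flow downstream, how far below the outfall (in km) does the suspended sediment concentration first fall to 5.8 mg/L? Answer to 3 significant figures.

59.6 km

Flow-weighted average: C = (1280·25.00 + 96.80·120.0) / 1377 = 43620/1377 = 31.68 mg/L.
9.1%/h lost → k = −ln(1 − 0.091) = 0.09541 h⁻¹.
Set 31.68·exp(−k·t) = 5.8 → t = ln(31.68/5.8)/k = 64060 s = 17.79 h.
Distance = v·t = 0.93·64060 = 59580 m = 59.58 km.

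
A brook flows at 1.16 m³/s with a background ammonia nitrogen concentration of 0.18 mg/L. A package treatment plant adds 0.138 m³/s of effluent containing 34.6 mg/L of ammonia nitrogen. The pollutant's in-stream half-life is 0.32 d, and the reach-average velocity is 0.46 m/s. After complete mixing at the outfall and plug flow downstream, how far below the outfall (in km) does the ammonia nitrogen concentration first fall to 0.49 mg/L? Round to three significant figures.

37.8 km

After mixing, C = (1.160·0.1800 + 0.1380·34.60) / 1.298 = 4.984/1.298 = 3.839 mg/L.
Half-life 0.32 d → k = ln 2 / 0.32 = 2.166 d⁻¹.
Set 3.839·exp(−k·t) = 0.49 → t = ln(3.839/0.49)/k = 82120 s = 22.81 h.
Distance = v·t = 0.46·82120 = 37770 m = 37.77 km.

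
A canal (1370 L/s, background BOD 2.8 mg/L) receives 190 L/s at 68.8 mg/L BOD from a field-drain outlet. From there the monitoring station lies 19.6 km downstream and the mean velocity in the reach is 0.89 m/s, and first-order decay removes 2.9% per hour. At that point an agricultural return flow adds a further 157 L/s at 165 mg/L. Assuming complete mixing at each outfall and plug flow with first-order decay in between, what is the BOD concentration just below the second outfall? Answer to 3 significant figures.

23.3 mg/L

Flow-weighted average: C = (1370·2.800 + 190.0·68.80) / 1560 = 16910/1560 = 10.84 mg/L; combined flow 1560 L/s.
Travel time t = 19.6·1000 / 0.89 = 22020 s = 6.117 h.
2.9%/h lost → k = −ln(1 − 0.029) = 0.02943 h⁻¹.
Applying C = C₀e^(−kt): 10.84 × 0.8352 = 9.053 mg/L.
Second outfall: C = (1560·9.053 + 157.0·165.0)/1717 = 23.31 mg/L.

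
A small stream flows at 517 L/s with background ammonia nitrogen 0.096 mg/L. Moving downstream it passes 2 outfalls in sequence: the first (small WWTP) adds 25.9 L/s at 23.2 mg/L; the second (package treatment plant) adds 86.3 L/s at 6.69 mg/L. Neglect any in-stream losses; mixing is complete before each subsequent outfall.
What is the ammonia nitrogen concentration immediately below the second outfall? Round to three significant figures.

Below outfall 1: Q → 542.9 L/s, C = (517.0·0.09600 + 25.90·23.20)/542.9 = 1.198 mg/L.
Below outfall 2: Q → 629.2 L/s, C = (542.9·1.198 + 86.30·6.690)/629.2 = 1.951 mg/L.

1.95 mg/L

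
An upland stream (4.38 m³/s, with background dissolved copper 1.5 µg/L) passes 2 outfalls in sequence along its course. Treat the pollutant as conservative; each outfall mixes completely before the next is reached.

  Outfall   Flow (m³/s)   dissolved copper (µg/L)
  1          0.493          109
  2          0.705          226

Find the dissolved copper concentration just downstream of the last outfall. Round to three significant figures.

39.4 µg/L

Below outfall 1: Q → 4.873 m³/s, C = (4.380·1.500 + 0.4930·109.0)/4.873 = 12.38 µg/L.
Below outfall 2: Q → 5.578 m³/s, C = (4.873·12.38 + 0.7050·226.0)/5.578 = 39.38 µg/L.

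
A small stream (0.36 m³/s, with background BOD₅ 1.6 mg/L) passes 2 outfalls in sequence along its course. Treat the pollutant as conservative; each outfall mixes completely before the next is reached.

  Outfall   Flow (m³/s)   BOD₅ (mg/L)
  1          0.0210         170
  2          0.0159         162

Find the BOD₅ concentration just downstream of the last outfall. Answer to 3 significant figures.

Outfall 1: combined Q = 0.3810 m³/s; C = (0.3600·1.600 + 0.02100·170.0)/0.3810 = 10.88 mg/L.
Outfall 2: combined Q = 0.3969 m³/s; C = (0.3810·10.88 + 0.01590·162.0)/0.3969 = 16.94 mg/L.

16.9 mg/L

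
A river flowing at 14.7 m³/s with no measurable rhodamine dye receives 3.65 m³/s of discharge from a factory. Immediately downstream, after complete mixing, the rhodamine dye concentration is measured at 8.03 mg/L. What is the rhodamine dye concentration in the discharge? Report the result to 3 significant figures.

40.4 mg/L

Mass balance: 14.70·0 + 3.650·Cₑ = 18.35·8.030
→ Cₑ = (18.35·8.030 − 14.70·0) / 3.650 = 40.37 mg/L.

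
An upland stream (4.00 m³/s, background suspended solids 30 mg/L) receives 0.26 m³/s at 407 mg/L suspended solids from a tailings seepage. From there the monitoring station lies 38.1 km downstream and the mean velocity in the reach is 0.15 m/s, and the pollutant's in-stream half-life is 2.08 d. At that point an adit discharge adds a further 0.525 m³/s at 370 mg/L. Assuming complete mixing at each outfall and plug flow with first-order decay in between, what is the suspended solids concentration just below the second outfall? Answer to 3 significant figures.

58.3 mg/L

Mixed concentration C = ΣQC/ΣQ = (4.000·30.00 + 0.2600·407.0) / 4.260 = 225.8/4.260 = 53.01 mg/L; combined flow 4.260 m³/s.
Travel time t = 38.1·1000 / 0.15 = 254000 s = 70.56 h.
Half-life 2.08 d → k = ln 2 / 2.08 = 0.3332 d⁻¹.
Decay over the reach: 53.01·exp(−kt) = 53.01·0.3754 = 19.90 mg/L.
At the second outfall, C = (4.260·19.90 + 0.5250·370.0) / (4.260 + 0.5250) = 58.31 mg/L.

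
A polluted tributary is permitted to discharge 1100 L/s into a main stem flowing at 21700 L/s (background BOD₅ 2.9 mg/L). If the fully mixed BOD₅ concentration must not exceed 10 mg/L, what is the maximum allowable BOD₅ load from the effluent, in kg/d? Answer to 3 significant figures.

14300 kg/d

Mass balance at the limit: 21700·2.900 + 1100·Cₑ = 22800·10 → Cₑ = 150.1 mg/L.
1100 L/s = 1.100 m³/s. Load = 1.100 m³/s × 150.1 g/m³ × 86 400 s/d = 14260 kg/d.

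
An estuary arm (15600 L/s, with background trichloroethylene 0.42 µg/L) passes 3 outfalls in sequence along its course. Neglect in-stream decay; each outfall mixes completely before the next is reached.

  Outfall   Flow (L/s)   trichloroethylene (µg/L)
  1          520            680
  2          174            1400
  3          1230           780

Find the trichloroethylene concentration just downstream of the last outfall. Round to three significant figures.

89.2 µg/L

After outfall 1: Q = 15600 + 520.0 = 16120 L/s; C = (15600·0.4200 + 520.0·680.0)/16120 = 22.34 µg/L.
After outfall 2: Q = 16120 + 174.0 = 16290 L/s; C = (16120·22.34 + 174.0·1400)/16290 = 37.05 µg/L.
After outfall 3: Q = 16290 + 1230 = 17520 L/s; C = (16290·37.05 + 1230·780.0)/17520 = 89.20 µg/L.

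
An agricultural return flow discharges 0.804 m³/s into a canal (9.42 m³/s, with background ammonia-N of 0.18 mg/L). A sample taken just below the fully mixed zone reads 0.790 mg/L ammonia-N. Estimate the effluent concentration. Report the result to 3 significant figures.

7.94 mg/L

Mass balance: 9.420·0.1800 + 0.8040·Cₑ = 10.22·0.7900
→ Cₑ = (10.22·0.7900 − 9.420·0.1800) / 0.8040 = 7.937 mg/L.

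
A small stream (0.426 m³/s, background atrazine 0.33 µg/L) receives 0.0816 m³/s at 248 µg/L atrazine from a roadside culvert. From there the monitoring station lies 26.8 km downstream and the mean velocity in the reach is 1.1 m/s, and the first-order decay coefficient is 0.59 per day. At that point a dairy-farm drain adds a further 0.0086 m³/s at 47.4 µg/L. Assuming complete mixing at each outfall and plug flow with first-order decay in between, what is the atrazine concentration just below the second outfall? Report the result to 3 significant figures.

Flow-weighted average: C = (0.4260·0.3300 + 0.08160·248.0) / 0.5076 = 20.38/0.5076 = 40.14 µg/L; combined flow 0.5076 m³/s.
Travel time t = 26.8·1000 / 1.1 = 24360 s = 6.768 h.
Applying C = C₀e^(−kt): 40.14 × 0.8467 = 33.99 µg/L.
At the second outfall, C = (0.5076·33.99 + 0.008600·47.40) / (0.5076 + 0.008600) = 34.22 µg/L.

34.2 µg/L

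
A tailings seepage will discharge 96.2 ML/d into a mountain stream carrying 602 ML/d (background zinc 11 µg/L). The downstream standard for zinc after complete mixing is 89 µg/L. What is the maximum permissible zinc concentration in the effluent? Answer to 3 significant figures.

At the limit, (Qr·Cr + Qe·Cₑ)/(Qr + Qe) = 89:
Cₑ = (698.2·89 − 602.0·11.00) / 96.20 = 577.1 µg/L.

577 µg/L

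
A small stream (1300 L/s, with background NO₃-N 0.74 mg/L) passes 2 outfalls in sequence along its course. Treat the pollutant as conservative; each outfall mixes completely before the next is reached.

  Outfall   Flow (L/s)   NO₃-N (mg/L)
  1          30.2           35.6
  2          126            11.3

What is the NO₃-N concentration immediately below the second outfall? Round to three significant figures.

2.38 mg/L

Outfall 1: combined Q = 1330 L/s; C = (1300·0.7400 + 30.20·35.60)/1330 = 1.531 mg/L.
Outfall 2: combined Q = 1456 L/s; C = (1330·1.531 + 126.0·11.30)/1456 = 2.377 mg/L.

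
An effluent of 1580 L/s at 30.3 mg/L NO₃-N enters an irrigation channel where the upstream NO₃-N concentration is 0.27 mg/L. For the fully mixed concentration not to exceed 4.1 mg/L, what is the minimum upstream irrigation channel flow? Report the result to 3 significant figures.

10800 L/s

Set C_mix = 4.1: (Q·0.2700 + 1580·30.30) / (Q + 1580) = 4.1
→ Q = 1580·(30.30 − 4.1)/(4.1 − 0.2700) = 10810 L/s.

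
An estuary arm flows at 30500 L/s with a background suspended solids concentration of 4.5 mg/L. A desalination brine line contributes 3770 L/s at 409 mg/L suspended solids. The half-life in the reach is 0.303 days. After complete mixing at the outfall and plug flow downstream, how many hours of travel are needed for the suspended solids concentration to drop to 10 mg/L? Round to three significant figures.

After mixing, C = (30500·4.500 + 3770·409.0) / 34270 = 1679000/34270 = 49.00 mg/L.
Half-life 0.303 d → k = ln 2 / 0.303 = 2.288 d⁻¹.
49.00·exp(−k·t) = 10 → t = ln(49.00/10)/k = 60020 s = 16.67 h.

16.7 h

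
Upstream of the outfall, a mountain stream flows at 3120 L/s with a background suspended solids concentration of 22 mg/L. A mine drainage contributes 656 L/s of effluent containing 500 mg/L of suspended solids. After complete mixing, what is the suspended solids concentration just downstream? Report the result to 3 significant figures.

105 mg/L

After mixing, C = (3120·22.00 + 656.0·500.0) / 3776 = 396600/3776 = 105.0 mg/L.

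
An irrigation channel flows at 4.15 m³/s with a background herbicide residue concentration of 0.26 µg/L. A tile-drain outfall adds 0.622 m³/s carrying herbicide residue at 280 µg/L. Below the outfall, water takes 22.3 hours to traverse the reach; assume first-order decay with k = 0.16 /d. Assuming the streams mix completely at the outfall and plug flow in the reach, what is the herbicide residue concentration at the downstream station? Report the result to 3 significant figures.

Flow-weighted average: C = (4.150·0.2600 + 0.6220·280.0) / 4.772 = 175.2/4.772 = 36.72 µg/L.
Decay over the reach: 36.72·exp(−kt) = 36.72·0.8619 = 31.65 µg/L.

31.6 µg/L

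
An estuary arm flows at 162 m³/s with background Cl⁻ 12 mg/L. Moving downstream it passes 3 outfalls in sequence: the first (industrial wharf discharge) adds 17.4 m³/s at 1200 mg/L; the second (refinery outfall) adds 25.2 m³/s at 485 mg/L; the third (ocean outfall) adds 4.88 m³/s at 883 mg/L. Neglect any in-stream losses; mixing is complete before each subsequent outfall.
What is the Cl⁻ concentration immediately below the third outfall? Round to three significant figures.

188 mg/L

Below outfall 1: Q → 179.4 m³/s, C = (162.0·12.00 + 17.40·1200)/179.4 = 127.2 mg/L.
Below outfall 2: Q → 204.6 m³/s, C = (179.4·127.2 + 25.20·485.0)/204.6 = 171.3 mg/L.
Below outfall 3: Q → 209.5 m³/s, C = (204.6·171.3 + 4.880·883.0)/209.5 = 187.9 mg/L.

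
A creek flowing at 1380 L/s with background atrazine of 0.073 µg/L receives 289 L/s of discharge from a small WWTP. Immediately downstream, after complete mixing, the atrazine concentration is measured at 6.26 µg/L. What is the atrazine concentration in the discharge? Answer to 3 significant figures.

35.8 µg/L

Mass balance: 1380·0.07300 + 289.0·Cₑ = 1669·6.260
→ Cₑ = (1669·6.260 − 1380·0.07300) / 289.0 = 35.80 µg/L.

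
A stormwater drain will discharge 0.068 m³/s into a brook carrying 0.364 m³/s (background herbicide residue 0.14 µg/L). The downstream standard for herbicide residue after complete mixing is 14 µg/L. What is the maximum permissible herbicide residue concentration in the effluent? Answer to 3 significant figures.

88.2 µg/L

At the limit, (Qr·Cr + Qe·Cₑ)/(Qr + Qe) = 14:
Cₑ = (0.4320·14 − 0.3640·0.1400) / 0.06800 = 88.19 µg/L.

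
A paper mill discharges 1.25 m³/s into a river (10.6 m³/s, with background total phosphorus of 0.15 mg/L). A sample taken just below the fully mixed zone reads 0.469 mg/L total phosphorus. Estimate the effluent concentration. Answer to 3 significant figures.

3.17 mg/L

Mass balance: 10.60·0.1500 + 1.250·Cₑ = 11.85·0.4690
→ Cₑ = (11.85·0.4690 − 10.60·0.1500) / 1.250 = 3.174 mg/L.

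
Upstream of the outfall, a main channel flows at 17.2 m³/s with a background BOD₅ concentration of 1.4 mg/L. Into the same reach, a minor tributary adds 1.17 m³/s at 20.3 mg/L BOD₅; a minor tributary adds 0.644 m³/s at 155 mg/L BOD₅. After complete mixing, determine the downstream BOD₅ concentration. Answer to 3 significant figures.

7.77 mg/L

After mixing, C = (17.20·1.400 + 1.170·20.30 + 0.6440·155.0) / 19.01 = 147.7/19.01 = 7.765 mg/L.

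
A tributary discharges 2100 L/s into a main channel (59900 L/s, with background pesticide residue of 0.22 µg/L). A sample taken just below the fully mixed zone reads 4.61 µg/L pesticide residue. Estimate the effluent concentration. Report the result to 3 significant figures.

Mass balance: 59900·0.2200 + 2100·Cₑ = 62000·4.610
→ Cₑ = (62000·4.610 − 59900·0.2200) / 2100 = 129.8 µg/L.

130 µg/L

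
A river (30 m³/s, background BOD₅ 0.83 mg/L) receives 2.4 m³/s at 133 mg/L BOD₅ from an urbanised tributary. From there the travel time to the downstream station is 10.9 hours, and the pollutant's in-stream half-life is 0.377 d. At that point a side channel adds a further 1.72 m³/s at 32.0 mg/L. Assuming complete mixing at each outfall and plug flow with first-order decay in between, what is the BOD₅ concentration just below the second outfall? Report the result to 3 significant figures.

5.99 mg/L

Flow-weighted average: C = (30.00·0.8300 + 2.400·133.0) / 32.40 = 344.1/32.40 = 10.62 mg/L; combined flow 32.40 m³/s.
Half-life 0.377 d → k = ln 2 / 0.377 = 1.839 d⁻¹.
First-order decay: C = 10.62·exp(−k·t) = 10.62·0.4339 = 4.608 mg/L.
At the second outfall, C = (32.40·4.608 + 1.720·32.00) / (32.40 + 1.720) = 5.989 mg/L.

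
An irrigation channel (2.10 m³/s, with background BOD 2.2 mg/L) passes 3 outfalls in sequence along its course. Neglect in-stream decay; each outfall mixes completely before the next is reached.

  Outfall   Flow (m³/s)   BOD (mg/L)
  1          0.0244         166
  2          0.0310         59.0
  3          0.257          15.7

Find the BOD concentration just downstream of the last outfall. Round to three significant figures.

After outfall 1: Q = 2.100 + 0.02440 = 2.124 m³/s; C = (2.100·2.200 + 0.02440·166.0)/2.124 = 4.081 mg/L.
After outfall 2: Q = 2.124 + 0.03100 = 2.155 m³/s; C = (2.124·4.081 + 0.03100·59.00)/2.155 = 4.871 mg/L.
After outfall 3: Q = 2.155 + 0.2570 = 2.412 m³/s; C = (2.155·4.871 + 0.2570·15.70)/2.412 = 6.025 mg/L.

6.02 mg/L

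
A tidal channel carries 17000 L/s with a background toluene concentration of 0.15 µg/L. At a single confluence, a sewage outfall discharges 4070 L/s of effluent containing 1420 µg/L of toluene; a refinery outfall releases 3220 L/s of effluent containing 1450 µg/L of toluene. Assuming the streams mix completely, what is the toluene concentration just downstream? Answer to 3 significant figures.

Mass balance: C = (17000·0.1500 + 4070·1420 + 3220·1450) / 24290 = 10450000/24290 = 430.3 µg/L.

430 µg/L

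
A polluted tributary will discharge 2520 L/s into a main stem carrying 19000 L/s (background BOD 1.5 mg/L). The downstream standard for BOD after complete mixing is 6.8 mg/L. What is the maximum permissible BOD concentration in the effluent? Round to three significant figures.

46.8 mg/L

At the limit, (Qr·Cr + Qe·Cₑ)/(Qr + Qe) = 6.8:
Cₑ = (21520·6.8 − 19000·1.500) / 2520 = 46.76 mg/L.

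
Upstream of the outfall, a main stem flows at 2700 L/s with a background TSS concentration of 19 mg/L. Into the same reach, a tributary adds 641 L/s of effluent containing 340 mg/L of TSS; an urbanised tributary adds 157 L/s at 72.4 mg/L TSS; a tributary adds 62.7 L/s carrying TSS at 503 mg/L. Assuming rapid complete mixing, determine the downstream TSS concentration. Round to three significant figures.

Mixed concentration C = ΣQC/ΣQ = (2700·19.00 + 641.0·340.0 + 157.0·72.40 + 62.70·503.0) / 3561 = 312100/3561 = 87.66 mg/L.

87.7 mg/L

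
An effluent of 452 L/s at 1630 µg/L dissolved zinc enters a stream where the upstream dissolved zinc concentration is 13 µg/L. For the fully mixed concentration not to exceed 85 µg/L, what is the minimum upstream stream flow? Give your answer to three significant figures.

9700 L/s

Set C_mix = 85: (Q·13.00 + 452.0·1630) / (Q + 452.0) = 85
→ Q = 452.0·(1630 − 85)/(85 − 13.00) = 9699 L/s.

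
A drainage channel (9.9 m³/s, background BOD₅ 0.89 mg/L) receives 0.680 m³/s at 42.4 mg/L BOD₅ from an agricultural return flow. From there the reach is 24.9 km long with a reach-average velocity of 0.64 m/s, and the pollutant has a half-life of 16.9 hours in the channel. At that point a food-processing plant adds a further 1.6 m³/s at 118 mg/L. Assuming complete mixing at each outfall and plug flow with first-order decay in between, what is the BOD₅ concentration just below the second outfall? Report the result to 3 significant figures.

Mass balance: C = (9.900·0.8900 + 0.6800·42.40) / 10.58 = 37.64/10.58 = 3.558 mg/L; combined flow 10.58 m³/s.
Travel time t = 24.9·1000 / 0.64 = 38910 s = 10.81 h.
Half-life 16.9 h → k = ln 2 / 16.9 = 0.04101 h⁻¹ = 0.9844 d⁻¹.
First-order decay: C = 3.558·exp(−k·t) = 3.558·0.6419 = 2.284 mg/L.
Second outfall: C = (10.58·2.284 + 1.600·118.0)/12.18 = 17.48 mg/L.

17.5 mg/L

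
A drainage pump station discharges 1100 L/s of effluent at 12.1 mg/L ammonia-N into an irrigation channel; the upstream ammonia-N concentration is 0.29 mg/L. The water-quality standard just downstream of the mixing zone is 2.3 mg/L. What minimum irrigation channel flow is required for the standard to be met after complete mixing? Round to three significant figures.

5360 L/s

Set C_mix = 2.3: (Q·0.2900 + 1100·12.10) / (Q + 1100) = 2.3
→ Q = 1100·(12.10 − 2.3)/(2.3 − 0.2900) = 5363 L/s.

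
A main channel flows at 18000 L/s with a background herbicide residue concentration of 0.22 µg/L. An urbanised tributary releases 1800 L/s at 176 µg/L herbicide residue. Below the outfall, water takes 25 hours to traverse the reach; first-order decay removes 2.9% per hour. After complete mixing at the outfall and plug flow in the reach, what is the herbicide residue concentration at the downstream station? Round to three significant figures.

7.76 µg/L

Conservation of mass: C = (18000·0.2200 + 1800·176.0) / 19800 = 320800/19800 = 16.20 µg/L.
2.9%/h lost → k = −ln(1 − 0.029) = 0.02943 h⁻¹.
Applying C = C₀e^(−kt): 16.20 × 0.4792 = 7.762 µg/L.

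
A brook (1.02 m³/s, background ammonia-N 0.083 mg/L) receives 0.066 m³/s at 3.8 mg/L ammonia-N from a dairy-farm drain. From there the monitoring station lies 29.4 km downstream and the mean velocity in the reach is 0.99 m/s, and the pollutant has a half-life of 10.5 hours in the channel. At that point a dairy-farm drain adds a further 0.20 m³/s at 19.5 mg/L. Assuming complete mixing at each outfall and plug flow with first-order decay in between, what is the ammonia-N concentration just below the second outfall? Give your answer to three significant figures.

3.18 mg/L

Flow-weighted average: C = (1.020·0.08300 + 0.06600·3.800) / 1.086 = 0.3355/1.086 = 0.3089 mg/L; combined flow 1.086 m³/s.
Travel time t = 29.4·1000 / 0.99 = 29700 s = 8.249 h.
Half-life 10.5 h → k = ln 2 / 10.5 = 0.06601 h⁻¹ = 1.584 d⁻¹.
After decay, C = 0.3089 × e^(−kt) = 0.3089 × 0.5801 = 0.1792 mg/L.
At the second outfall, C = (1.086·0.1792 + 0.2000·19.50) / (1.086 + 0.2000) = 3.184 mg/L.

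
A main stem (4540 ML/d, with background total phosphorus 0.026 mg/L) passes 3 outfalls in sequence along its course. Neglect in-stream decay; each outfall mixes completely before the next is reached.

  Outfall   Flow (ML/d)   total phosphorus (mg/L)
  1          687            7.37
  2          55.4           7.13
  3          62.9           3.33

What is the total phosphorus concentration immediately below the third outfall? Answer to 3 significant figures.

Outfall 1: combined Q = 5227 ML/d; C = (4540·0.02600 + 687.0·7.370)/5227 = 0.9912 mg/L.
Outfall 2: combined Q = 5282 ML/d; C = (5227·0.9912 + 55.40·7.130)/5282 = 1.056 mg/L.
Outfall 3: combined Q = 5345 ML/d; C = (5282·1.056 + 62.90·3.330)/5345 = 1.082 mg/L.

1.08 mg/L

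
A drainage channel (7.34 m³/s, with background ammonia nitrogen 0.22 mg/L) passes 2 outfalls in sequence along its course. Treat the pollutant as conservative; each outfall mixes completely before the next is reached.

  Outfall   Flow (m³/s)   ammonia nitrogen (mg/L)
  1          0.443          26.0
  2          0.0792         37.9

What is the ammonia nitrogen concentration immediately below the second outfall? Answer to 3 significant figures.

2.05 mg/L

After outfall 1: Q = 7.340 + 0.4430 = 7.783 m³/s; C = (7.340·0.2200 + 0.4430·26.00)/7.783 = 1.687 mg/L.
After outfall 2: Q = 7.783 + 0.07920 = 7.862 m³/s; C = (7.783·1.687 + 0.07920·37.90)/7.862 = 2.052 mg/L.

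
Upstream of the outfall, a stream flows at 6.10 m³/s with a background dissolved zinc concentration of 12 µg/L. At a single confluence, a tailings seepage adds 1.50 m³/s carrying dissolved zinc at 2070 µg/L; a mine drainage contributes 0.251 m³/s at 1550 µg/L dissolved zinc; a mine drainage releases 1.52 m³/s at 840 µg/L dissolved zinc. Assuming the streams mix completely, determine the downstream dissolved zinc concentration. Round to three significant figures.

Flow-weighted average: C = (6.100·12.00 + 1.500·2070 + 0.2510·1550 + 1.520·840.0) / 9.371 = 4844/9.371 = 516.9 µg/L.

517 µg/L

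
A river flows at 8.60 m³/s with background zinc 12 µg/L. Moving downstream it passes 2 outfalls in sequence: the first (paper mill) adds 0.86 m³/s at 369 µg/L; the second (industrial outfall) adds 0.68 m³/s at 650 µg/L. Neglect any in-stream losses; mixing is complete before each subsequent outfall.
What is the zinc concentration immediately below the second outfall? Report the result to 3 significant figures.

Outfall 1: combined Q = 9.460 m³/s; C = (8.600·12.00 + 0.8600·369.0)/9.460 = 44.45 µg/L.
Outfall 2: combined Q = 10.14 m³/s; C = (9.460·44.45 + 0.6800·650.0)/10.14 = 85.06 µg/L.

85.1 µg/L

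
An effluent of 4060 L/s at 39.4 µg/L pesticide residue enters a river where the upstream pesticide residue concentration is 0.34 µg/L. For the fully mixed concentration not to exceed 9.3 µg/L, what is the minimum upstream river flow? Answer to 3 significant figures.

13600 L/s

Set C_mix = 9.3: (Q·0.3400 + 4060·39.40) / (Q + 4060) = 9.3
→ Q = 4060·(39.40 − 9.3)/(9.3 − 0.3400) = 13640 L/s.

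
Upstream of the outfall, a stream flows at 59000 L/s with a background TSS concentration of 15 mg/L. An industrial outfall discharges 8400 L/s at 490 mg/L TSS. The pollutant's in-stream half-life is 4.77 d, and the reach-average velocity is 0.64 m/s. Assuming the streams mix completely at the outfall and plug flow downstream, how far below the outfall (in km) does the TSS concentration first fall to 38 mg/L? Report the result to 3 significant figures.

Mixed concentration C = ΣQC/ΣQ = (59000·15.00 + 8400·490.0) / 67400 = 5001000/67400 = 74.20 mg/L.
Half-life 4.77 d → k = ln 2 / 4.77 = 0.1453 d⁻¹.
Set 74.20·exp(−k·t) = 38 → t = ln(74.20/38)/k = 397900 s = 110.5 h.
Distance = v·t = 0.64·397900 = 254600 m = 254.6 km.

255 km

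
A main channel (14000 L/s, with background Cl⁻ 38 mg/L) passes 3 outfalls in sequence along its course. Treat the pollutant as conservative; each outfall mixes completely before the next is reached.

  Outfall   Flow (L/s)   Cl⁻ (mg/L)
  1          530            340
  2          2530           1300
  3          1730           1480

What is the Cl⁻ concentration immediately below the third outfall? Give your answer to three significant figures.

Outfall 1: combined Q = 14530 L/s; C = (14000·38.00 + 530.0·340.0)/14530 = 49.02 mg/L.
Outfall 2: combined Q = 17060 L/s; C = (14530·49.02 + 2530·1300)/17060 = 234.5 mg/L.
Outfall 3: combined Q = 18790 L/s; C = (17060·234.5 + 1730·1480)/18790 = 349.2 mg/L.

349 mg/L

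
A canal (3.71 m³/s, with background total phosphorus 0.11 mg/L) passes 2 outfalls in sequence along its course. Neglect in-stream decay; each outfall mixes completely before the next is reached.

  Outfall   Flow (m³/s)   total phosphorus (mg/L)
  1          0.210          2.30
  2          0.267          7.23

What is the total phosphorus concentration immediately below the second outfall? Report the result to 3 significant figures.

0.674 mg/L

Below outfall 1: Q → 3.920 m³/s, C = (3.710·0.1100 + 0.2100·2.300)/3.920 = 0.2273 mg/L.
Below outfall 2: Q → 4.187 m³/s, C = (3.920·0.2273 + 0.2670·7.230)/4.187 = 0.6739 mg/L.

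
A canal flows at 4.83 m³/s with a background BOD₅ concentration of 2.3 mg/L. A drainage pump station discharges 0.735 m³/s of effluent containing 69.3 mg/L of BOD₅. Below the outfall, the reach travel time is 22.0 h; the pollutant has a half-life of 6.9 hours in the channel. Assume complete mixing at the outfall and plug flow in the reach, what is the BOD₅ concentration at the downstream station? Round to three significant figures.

After mixing, C = (4.830·2.300 + 0.7350·69.30) / 5.565 = 62.04/5.565 = 11.15 mg/L.
Half-life 6.9 h → k = ln 2 / 6.9 = 0.1005 h⁻¹ = 2.411 d⁻¹.
Decay over the reach: 11.15·exp(−kt) = 11.15·0.1097 = 1.223 mg/L.

1.22 mg/L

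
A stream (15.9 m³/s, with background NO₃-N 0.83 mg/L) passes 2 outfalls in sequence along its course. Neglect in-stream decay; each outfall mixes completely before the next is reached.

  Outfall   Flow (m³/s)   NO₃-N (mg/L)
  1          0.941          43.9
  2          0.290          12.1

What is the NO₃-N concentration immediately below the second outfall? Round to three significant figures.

After outfall 1: Q = 15.90 + 0.9410 = 16.84 m³/s; C = (15.90·0.8300 + 0.9410·43.90)/16.84 = 3.237 mg/L.
After outfall 2: Q = 16.84 + 0.2900 = 17.13 m³/s; C = (16.84·3.237 + 0.2900·12.10)/17.13 = 3.387 mg/L.

3.39 mg/L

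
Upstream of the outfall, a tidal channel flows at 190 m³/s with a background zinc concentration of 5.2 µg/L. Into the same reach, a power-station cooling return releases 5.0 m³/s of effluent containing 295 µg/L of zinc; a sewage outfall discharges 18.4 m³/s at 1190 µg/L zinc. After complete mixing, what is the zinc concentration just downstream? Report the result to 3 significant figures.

114 µg/L

Mixed concentration C = ΣQC/ΣQ = (190.0·5.200 + 5.000·295.0 + 18.40·1190) / 213.4 = 24360/213.4 = 114.1 µg/L.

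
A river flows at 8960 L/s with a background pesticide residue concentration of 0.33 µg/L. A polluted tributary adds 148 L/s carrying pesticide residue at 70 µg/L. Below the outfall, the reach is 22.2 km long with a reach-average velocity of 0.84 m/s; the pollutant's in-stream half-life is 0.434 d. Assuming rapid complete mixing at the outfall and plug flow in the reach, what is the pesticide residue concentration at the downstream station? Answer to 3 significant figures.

0.897 µg/L

Mixed concentration C = ΣQC/ΣQ = (8960·0.3300 + 148.0·70.00) / 9108 = 13320/9108 = 1.462 µg/L.
Travel time t = 22.2·1000 / 0.84 = 26430 s = 7.341 h.
Half-life 0.434 d → k = ln 2 / 0.434 = 1.597 d⁻¹.
First-order decay: C = 1.462·exp(−k·t) = 1.462·0.6135 = 0.8970 µg/L.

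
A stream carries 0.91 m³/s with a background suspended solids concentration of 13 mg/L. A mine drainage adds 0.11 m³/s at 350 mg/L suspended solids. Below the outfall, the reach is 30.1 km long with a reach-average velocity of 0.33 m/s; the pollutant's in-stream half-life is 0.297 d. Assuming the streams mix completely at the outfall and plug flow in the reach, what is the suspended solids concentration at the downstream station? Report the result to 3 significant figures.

Flow-weighted average: C = (0.9100·13.00 + 0.1100·350.0) / 1.020 = 50.33/1.020 = 49.34 mg/L.
Travel time t = 30.1·1000 / 0.33 = 91210 s = 25.34 h.
Half-life 0.297 d → k = ln 2 / 0.297 = 2.334 d⁻¹.
First-order decay: C = 49.34·exp(−k·t) = 49.34·0.08511 = 4.200 mg/L.

4.20 mg/L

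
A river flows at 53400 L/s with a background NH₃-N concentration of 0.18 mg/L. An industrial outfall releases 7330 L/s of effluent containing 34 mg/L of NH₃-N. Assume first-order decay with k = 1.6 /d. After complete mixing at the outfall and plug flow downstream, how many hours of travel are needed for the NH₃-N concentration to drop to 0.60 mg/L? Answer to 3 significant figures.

Conservation of mass: C = (53400·0.1800 + 7330·34.00) / 60730 = 258800/60730 = 4.262 mg/L.
4.262·exp(−k·t) = 0.60 → t = ln(4.262/0.60)/k = 105900 s = 29.41 h.

29.4 h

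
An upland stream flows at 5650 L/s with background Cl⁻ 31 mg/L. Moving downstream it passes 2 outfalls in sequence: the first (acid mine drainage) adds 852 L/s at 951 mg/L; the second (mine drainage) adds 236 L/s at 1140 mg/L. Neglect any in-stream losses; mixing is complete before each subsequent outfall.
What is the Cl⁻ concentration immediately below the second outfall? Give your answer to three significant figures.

Below outfall 1: Q → 6502 L/s, C = (5650·31.00 + 852.0·951.0)/6502 = 151.6 mg/L.
Below outfall 2: Q → 6738 L/s, C = (6502·151.6 + 236.0·1140)/6738 = 186.2 mg/L.

186 mg/L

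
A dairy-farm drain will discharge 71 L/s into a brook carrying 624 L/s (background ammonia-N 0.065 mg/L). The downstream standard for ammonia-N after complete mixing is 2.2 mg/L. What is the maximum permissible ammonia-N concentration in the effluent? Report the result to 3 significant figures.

21.0 mg/L

At the limit, (Qr·Cr + Qe·Cₑ)/(Qr + Qe) = 2.2:
Cₑ = (695.0·2.2 − 624.0·0.06500) / 71.00 = 20.96 mg/L.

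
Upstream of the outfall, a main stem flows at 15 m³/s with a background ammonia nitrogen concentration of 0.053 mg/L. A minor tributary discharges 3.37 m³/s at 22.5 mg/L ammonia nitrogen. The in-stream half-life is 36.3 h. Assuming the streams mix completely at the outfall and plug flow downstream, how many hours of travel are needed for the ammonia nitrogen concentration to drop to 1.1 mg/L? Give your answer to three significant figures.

Mass balance: C = (15.00·0.05300 + 3.370·22.50) / 18.37 = 76.62/18.37 = 4.171 mg/L.
Half-life 36.3 h → k = ln 2 / 36.3 = 0.01909 h⁻¹ = 0.4583 d⁻¹.
4.171·exp(−k·t) = 1.1 → t = ln(4.171/1.1)/k = 251300 s = 69.80 h.

69.8 h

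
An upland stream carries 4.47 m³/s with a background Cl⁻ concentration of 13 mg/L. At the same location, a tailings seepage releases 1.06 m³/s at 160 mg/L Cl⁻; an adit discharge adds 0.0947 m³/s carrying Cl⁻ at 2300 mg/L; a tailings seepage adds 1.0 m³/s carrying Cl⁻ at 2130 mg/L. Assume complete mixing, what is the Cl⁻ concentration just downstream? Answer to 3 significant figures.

Mass balance: C = (4.470·13.00 + 1.060·160.0 + 0.09470·2300 + 1.000·2130) / 6.625 = 2576/6.625 = 388.8 mg/L.

389 mg/L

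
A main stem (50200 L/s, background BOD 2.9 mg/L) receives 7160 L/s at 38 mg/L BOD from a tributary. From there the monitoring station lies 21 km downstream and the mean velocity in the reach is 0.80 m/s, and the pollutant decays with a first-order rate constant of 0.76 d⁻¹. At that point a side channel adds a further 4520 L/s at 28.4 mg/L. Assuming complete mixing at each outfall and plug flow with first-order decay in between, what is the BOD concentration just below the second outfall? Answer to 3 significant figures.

Flow-weighted average: C = (50200·2.900 + 7160·38.00) / 57360 = 417700/57360 = 7.281 mg/L; combined flow 57360 L/s.
Travel time t = 21·1000 / 0.80 = 26250 s = 7.292 h.
Decay over the reach: 7.281·exp(−kt) = 7.281·0.7938 = 5.780 mg/L.
Second outfall: C = (57360·5.780 + 4520·28.40)/61880 = 7.432 mg/L.

7.43 mg/L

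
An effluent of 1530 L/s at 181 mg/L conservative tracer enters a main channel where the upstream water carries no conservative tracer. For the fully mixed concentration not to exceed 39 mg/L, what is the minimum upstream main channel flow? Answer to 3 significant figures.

5570 L/s

Set C_mix = 39: (Q·0 + 1530·181.0) / (Q + 1530) = 39
→ Q = 1530·(181.0 − 39)/(39 − 0) = 5571 L/s.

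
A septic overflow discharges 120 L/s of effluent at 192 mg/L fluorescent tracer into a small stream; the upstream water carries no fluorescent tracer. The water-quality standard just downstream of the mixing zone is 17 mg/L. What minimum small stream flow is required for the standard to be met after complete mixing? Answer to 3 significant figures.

1240 L/s

Set C_mix = 17: (Q·0 + 120.0·192.0) / (Q + 120.0) = 17
→ Q = 120.0·(192.0 − 17)/(17 − 0) = 1235 L/s.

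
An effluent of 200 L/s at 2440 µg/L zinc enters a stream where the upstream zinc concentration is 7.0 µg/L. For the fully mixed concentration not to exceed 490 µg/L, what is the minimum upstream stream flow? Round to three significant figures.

Set C_mix = 490: (Q·7.000 + 200.0·2440) / (Q + 200.0) = 490
→ Q = 200.0·(2440 − 490)/(490 − 7.000) = 807.5 L/s.

807 L/s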